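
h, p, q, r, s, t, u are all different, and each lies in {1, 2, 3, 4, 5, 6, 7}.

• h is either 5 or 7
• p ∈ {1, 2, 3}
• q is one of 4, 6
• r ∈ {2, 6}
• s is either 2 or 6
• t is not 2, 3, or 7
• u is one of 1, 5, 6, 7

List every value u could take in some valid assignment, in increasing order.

Among the 7 variables, 3 fits only p (and all 7 values in {1, 2, 3, 4, 5, 6, 7} must be used), so p = 3.
r and s share exactly the 2 values {2, 6}; by pigeonhole those values go to them, so strike 2, 6 from q, t, u.
q must be 4 (only option left). Eliminate 4 elsewhere: t.
No further eliminations apply; u can still be any of 1, 5, 7.

1, 5, 7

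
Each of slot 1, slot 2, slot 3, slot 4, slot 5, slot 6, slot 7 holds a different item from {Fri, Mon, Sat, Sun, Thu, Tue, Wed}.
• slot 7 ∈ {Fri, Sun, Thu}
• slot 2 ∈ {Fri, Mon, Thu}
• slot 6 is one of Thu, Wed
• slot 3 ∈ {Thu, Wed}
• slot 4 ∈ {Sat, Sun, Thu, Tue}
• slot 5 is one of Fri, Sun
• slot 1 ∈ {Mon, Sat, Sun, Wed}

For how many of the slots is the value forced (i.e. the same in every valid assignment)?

The 7 variables together cover exactly {Fri, Mon, Sat, Sun, Thu, Tue, Wed} — 7 values for 7 variables — and Tue appears only in slot 4's list, so slot 4 = Tue.
The 6 still-open variables draw from only 6 values {Fri, Mon, Sat, Sun, Thu, Wed}, so each is used; only slot 1 can be Sat, hence slot 1 = Sat.
Among the 5 still-open variables, Mon fits only slot 2 (and all 5 values in {Fri, Mon, Sun, Thu, Wed} must be used), so slot 2 = Mon.
The 2 variables slot 3 and slot 6 are confined to {Thu, Wed}, which locks those values in; drop them from slot 7.
Determined: slot 1=Sat, slot 2=Mon, slot 4=Tue. The other slots each still have more than one consistent value. That makes 3.

3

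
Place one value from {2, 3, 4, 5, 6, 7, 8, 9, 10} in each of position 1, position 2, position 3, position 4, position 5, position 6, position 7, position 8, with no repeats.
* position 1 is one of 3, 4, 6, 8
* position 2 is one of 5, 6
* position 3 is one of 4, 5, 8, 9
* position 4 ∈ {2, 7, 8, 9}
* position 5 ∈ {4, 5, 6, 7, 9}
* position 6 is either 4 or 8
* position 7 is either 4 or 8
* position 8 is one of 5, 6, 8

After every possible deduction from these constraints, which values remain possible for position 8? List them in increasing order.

The 8 variables together cover exactly {2, 3, 4, 5, 6, 7, 8, 9} — 8 values for 8 variables — and 2 appears only in position 4's list, so position 4 = 2.
The 7 still-open variables draw from only 7 values {3, 4, 5, 6, 7, 8, 9}, so each is used; only position 1 can be 3, hence position 1 = 3.
The 6 still-open variables draw from only 6 values {4, 5, 6, 7, 8, 9}, so each is used; only position 5 can be 7, hence position 5 = 7.
Among the 5 still-open variables, 9 fits only position 3 (and all 5 values in {4, 5, 6, 8, 9} must be used), so position 3 = 9.
position 6 and position 7 between them cover only {4, 8} — a naked pair. Remove those values from position 8.
No further eliminations apply; position 8 can still be any of 5, 6.

5, 6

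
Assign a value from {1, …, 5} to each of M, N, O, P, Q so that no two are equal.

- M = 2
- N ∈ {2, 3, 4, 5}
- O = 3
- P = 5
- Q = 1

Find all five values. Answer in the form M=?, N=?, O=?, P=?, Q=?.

M has just one choice, so M = 2. Eliminate 2 elsewhere: N.
O has just one choice, so O = 3. Strike 3 from N.
P must be 5 (only option left). Remove 5 from N.
Q has just one choice, so Q = 1.
That leaves N = 4.

M=2, N=4, O=3, P=5, Q=1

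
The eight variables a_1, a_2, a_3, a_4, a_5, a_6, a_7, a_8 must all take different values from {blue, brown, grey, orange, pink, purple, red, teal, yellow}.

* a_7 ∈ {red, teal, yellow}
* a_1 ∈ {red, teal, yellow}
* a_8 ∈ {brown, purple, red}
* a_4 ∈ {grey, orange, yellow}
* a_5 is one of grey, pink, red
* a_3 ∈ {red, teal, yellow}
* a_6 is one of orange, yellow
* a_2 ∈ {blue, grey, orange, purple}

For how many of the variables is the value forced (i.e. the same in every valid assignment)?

a_1, a_3, a_7 share exactly the 3 values {red, teal, yellow}; by pigeonhole those values go to them, so strike red, teal, yellow from a_4, a_5, a_6, a_8.
a_6's domain is down to {orange}, so a_6 = orange. Strike orange from a_2, a_4.
a_4 has just one choice, so a_4 = grey. Remove grey from a_2, a_5.
a_5's domain is down to {pink}, so a_5 = pink.
Determined: a_4=grey, a_5=pink, a_6=orange. The other variables each still have more than one consistent value. That makes 3.

3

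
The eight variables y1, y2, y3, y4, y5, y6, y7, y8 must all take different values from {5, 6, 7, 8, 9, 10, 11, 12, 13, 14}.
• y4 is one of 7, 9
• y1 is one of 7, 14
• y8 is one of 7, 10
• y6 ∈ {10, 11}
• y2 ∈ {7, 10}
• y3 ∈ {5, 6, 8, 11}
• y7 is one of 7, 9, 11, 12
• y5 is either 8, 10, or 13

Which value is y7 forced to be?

12

y2 and y8 share exactly the 2 values {7, 10}; by pigeonhole those values go to them, so strike 7, 10 from y1, y4, y5, y6, y7.
That leaves y1 = 14.
y4 has just one choice, so y4 = 9. So y7 can't be 9.
y6 must be 11 (only option left). So y3, y7 can't be 11.
So y7 = 12.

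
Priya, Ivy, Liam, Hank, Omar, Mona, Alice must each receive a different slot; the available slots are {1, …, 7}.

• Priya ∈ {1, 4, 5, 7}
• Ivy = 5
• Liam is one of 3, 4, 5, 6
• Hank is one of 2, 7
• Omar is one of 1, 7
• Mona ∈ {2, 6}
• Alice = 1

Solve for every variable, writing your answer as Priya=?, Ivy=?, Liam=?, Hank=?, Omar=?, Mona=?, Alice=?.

Ivy's domain is down to {5}, so Ivy = 5. Remove 5 from Priya, Liam.
Alice must be 1 (only option left). Remove 1 from Priya, Omar.
Omar's domain is down to {7}, so Omar = 7. Eliminate 7 elsewhere: Priya, Hank.
Priya's domain is down to {4}, so Priya = 4. Eliminate 4 elsewhere: Liam.
Hank's domain is down to {2}, so Hank = 2. Eliminate 2 elsewhere: Mona.
Mona must be 6 (only option left). Remove 6 from Liam.
Liam's domain is down to {3}, so Liam = 3.

Priya=4, Ivy=5, Liam=3, Hank=2, Omar=7, Mona=6, Alice=1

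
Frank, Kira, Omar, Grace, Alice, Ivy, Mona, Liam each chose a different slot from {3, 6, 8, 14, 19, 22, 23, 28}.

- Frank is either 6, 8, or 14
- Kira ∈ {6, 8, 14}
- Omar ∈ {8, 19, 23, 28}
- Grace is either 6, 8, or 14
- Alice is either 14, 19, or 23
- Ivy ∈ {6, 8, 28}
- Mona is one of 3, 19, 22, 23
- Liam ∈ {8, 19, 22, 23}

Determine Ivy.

28

The 8 variables together cover exactly {3, 6, 8, 14, 19, 22, 23, 28} — 8 values for 8 variables — and 3 appears only in Mona's list, so Mona = 3.
The 7 still-open variables together cover exactly {6, 8, 14, 19, 22, 23, 28} — 7 values for 7 variables — and 22 appears only in Liam's list, so Liam = 22.
Frank, Kira, Grace between them cover only {6, 8, 14} — a naked triple. Remove those values from Omar, Alice, Ivy.
So Ivy = 28.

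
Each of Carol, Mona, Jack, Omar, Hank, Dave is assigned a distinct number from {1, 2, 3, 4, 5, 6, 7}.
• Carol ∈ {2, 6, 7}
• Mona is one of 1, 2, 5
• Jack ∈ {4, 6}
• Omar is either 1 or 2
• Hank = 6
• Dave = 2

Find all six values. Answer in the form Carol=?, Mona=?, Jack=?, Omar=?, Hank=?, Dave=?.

Hank's domain is down to {6}, so Hank = 6. Strike 6 from Carol, Jack.
That leaves Dave = 2. So Carol, Mona, Omar can't be 2.
That leaves Carol = 7.
Jack has just one choice, so Jack = 4.
Omar has just one choice, so Omar = 1. So Mona can't be 1.
Mona has just one choice, so Mona = 5.

Carol=7, Mona=5, Jack=4, Omar=1, Hank=6, Dave=2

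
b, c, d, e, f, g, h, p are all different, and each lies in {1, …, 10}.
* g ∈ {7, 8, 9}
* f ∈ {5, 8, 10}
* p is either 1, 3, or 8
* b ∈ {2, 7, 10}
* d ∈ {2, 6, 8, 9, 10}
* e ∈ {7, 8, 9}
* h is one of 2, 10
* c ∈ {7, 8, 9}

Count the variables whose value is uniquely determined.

The 3 variables c, e, g are confined to {7, 8, 9}, which locks those values in; drop them from b, d, f, p.
b and h between them cover only {2, 10} — a naked pair. Remove those values from d, f.
That leaves d = 6.
That leaves f = 5.
Determined: d=6, f=5. The other variables each still have more than one consistent value. That makes 2.

2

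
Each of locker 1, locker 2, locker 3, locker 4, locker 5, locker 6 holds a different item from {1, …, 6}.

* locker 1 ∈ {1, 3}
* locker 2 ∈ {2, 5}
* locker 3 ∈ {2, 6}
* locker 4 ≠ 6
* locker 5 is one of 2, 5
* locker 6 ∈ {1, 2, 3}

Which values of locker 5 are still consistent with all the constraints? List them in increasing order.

2, 5

Among the 6 variables, 4 fits only locker 4 (and all 6 values in {1, 2, 3, 4, 5, 6} must be used), so locker 4 = 4.
The 5 still-open variables draw from only 5 values {1, 2, 3, 5, 6}, so each is used; only locker 3 can be 6, hence locker 3 = 6.
The 2 variables locker 2 and locker 5 are confined to {2, 5}, which locks those values in; drop them from locker 6.
No further eliminations apply; locker 5 can still be any of 2, 5.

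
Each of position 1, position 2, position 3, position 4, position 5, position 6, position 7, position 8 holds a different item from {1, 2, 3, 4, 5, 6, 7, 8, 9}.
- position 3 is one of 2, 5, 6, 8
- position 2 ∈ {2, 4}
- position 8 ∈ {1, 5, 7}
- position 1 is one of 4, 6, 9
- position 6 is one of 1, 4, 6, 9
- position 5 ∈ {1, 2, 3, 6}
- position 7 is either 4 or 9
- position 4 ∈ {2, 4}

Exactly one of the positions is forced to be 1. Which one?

The 2 variables position 2 and position 4 are confined to {2, 4}, which locks those values in; drop them from position 1, position 3, position 5, position 6, position 7.
position 7's domain is down to {9}, so position 7 = 9. Remove 9 from position 1, position 6.
position 1 has just one choice, so position 1 = 6. Strike 6 from position 3, position 5, position 6.

position 6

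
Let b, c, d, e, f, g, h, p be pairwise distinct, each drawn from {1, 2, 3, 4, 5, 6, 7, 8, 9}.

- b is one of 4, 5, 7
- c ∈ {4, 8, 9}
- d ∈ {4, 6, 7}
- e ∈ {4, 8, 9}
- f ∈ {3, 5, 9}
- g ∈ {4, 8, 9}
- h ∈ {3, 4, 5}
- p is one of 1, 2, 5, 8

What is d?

c, e, g between them cover only {4, 8, 9} — a naked triple. Remove those values from b, d, f, h, p.
f and h share exactly the 2 values {3, 5}; by pigeonhole those values go to them, so strike 3, 5 from b, p.
b's domain is down to {7}, so b = 7. Eliminate 7 elsewhere: d.
So d = 6.

6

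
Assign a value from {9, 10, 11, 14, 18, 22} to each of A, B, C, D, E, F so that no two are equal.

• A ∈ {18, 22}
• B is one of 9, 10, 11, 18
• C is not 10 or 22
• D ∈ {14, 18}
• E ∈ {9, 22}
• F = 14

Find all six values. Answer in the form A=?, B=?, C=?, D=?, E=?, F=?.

A=22, B=10, C=11, D=18, E=9, F=14

F's domain is down to {14}, so F = 14. So C, D can't be 14.
D has just one choice, so D = 18. So A, B, C can't be 18.
A has just one choice, so A = 22. Eliminate 22 elsewhere: E.
E's domain is down to {9}, so E = 9. So B, C can't be 9.
That leaves C = 11. So B can't be 11.
B must be 10 (only option left).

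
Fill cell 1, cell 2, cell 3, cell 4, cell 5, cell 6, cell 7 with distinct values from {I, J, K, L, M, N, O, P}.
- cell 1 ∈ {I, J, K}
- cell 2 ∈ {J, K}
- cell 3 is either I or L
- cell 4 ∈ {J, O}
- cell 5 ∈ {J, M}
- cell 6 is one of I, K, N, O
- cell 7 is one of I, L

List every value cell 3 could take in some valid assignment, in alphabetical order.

The 7 variables draw from only 7 values {I, J, K, L, M, N, O}, so each is used; only cell 5 can be M, hence cell 5 = M.
Among the 6 still-open variables, N fits only cell 6 (and all 6 values in {I, J, K, L, N, O} must be used), so cell 6 = N.
Among the 5 still-open variables, O fits only cell 4 (and all 5 values in {I, J, K, L, O} must be used), so cell 4 = O.
The 2 variables cell 3 and cell 7 are confined to {I, L}, which locks those values in; drop them from cell 1.
No further eliminations apply; cell 3 can still be any of I, L.

I, L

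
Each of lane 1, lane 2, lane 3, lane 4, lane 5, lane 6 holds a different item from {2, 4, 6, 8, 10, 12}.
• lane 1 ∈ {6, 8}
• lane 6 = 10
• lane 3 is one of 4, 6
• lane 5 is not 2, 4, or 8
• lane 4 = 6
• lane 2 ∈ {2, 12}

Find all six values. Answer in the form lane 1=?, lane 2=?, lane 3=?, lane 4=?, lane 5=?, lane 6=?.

lane 4 must be 6 (only option left). Remove 6 from lane 1, lane 3, lane 5.
lane 6 has just one choice, so lane 6 = 10. So lane 5 can't be 10.
lane 1's domain is down to {8}, so lane 1 = 8.
lane 3 must be 4 (only option left).
That leaves lane 5 = 12. Remove 12 from lane 2.
That leaves lane 2 = 2.

lane 1=8, lane 2=2, lane 3=4, lane 4=6, lane 5=12, lane 6=10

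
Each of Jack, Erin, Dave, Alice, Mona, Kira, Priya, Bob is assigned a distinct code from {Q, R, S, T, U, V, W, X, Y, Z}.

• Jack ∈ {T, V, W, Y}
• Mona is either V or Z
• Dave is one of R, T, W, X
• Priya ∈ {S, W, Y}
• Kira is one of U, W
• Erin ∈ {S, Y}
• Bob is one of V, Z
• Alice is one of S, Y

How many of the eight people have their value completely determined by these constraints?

3

Erin and Alice share exactly the 2 values {S, Y}; by pigeonhole those values go to them, so strike S, Y from Jack, Priya.
That leaves Priya = W. So Jack, Dave, Kira can't be W.
Kira has just one choice, so Kira = U.
Mona and Bob share exactly the 2 values {V, Z}; by pigeonhole those values go to them, so strike V, Z from Jack.
That leaves Jack = T. Remove T from Dave.
Determined: Jack=T, Kira=U, Priya=W. The other people each still have more than one consistent value. That makes 3.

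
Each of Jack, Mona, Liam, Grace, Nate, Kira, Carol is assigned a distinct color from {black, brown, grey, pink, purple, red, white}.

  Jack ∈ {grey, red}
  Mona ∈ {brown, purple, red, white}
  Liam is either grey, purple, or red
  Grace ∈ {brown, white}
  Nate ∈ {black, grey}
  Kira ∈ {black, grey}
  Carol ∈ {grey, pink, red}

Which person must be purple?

Liam

The 7 variables draw from only 7 values {black, brown, grey, pink, purple, red, white}, so each is used; only Carol can be pink, hence Carol = pink.
Nate and Kira share exactly the 2 values {black, grey}; by pigeonhole those values go to them, so strike black, grey from Jack, Liam.
Jack must be red (only option left). Remove red from Mona, Liam.
So purple goes to Liam.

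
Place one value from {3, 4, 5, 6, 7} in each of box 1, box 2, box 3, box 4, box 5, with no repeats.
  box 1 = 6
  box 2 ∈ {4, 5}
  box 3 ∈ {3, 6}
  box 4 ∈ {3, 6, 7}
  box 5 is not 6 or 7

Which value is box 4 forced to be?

box 1 has just one choice, so box 1 = 6. Eliminate 6 elsewhere: box 3, box 4.
That leaves box 3 = 3. Strike 3 from box 4, box 5.
So box 4 = 7.

7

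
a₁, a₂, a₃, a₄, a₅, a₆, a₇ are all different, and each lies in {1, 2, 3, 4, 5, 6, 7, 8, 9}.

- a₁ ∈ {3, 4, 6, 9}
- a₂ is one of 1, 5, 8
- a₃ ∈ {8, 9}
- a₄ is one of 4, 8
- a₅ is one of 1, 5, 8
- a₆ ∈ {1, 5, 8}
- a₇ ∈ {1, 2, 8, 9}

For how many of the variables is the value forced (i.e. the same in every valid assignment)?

3

The 3 variables a₂, a₅, a₆ are confined to {1, 5, 8}, which locks those values in; drop them from a₃, a₄, a₇.
a₃ must be 9 (only option left). So a₁, a₇ can't be 9.
a₄ must be 4 (only option left). Remove 4 from a₁.
a₇'s domain is down to {2}, so a₇ = 2.
Determined: a₃=9, a₄=4, a₇=2. The other variables each still have more than one consistent value. That makes 3.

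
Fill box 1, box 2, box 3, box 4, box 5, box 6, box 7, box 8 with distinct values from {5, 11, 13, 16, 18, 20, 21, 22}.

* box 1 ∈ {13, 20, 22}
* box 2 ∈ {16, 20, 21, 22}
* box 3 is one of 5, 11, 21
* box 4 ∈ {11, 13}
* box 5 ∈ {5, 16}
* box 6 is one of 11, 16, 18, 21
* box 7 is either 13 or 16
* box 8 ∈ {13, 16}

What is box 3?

The 8 variables draw from only 8 values {5, 11, 13, 16, 18, 20, 21, 22}, so each is used; only box 6 can be 18, hence box 6 = 18.
The 2 variables box 7 and box 8 are confined to {13, 16}, which locks those values in; drop them from box 1, box 2, box 4, box 5.
box 4 has just one choice, so box 4 = 11. Strike 11 from box 3.
That leaves box 5 = 5. Strike 5 from box 3.
So box 3 = 21.

21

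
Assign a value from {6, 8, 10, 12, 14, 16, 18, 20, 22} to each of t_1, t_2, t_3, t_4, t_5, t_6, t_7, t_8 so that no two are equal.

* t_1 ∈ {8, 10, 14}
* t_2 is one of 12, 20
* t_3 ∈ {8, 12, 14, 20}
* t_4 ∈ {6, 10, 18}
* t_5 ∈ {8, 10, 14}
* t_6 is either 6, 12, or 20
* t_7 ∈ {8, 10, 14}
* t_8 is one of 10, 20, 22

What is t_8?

22

The 8 variables together cover exactly {6, 8, 10, 12, 14, 18, 20, 22} — 8 values for 8 variables — and 18 appears only in t_4's list, so t_4 = 18.
The 7 still-open variables draw from only 7 values {6, 8, 10, 12, 14, 20, 22}, so each is used; only t_6 can be 6, hence t_6 = 6.
Among the 6 still-open variables, 22 fits only t_8 (and all 6 values in {8, 10, 12, 14, 20, 22} must be used), so t_8 = 22.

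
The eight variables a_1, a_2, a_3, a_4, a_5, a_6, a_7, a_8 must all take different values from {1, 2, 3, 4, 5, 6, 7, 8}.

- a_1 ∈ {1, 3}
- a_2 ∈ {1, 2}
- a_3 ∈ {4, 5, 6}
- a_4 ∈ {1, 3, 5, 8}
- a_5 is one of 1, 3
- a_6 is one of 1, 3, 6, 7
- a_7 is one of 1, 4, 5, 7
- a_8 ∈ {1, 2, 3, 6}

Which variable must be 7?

a_6

Among the 8 variables, 8 fits only a_4 (and all 8 values in {1, 2, 3, 4, 5, 6, 7, 8} must be used), so a_4 = 8.
a_1 and a_5 share exactly the 2 values {1, 3}; by pigeonhole those values go to them, so strike 1, 3 from a_2, a_6, a_7, a_8.
a_2 has just one choice, so a_2 = 2. So a_8 can't be 2.
a_8 has just one choice, so a_8 = 6. Eliminate 6 elsewhere: a_3, a_6.
So 7 goes to a_6.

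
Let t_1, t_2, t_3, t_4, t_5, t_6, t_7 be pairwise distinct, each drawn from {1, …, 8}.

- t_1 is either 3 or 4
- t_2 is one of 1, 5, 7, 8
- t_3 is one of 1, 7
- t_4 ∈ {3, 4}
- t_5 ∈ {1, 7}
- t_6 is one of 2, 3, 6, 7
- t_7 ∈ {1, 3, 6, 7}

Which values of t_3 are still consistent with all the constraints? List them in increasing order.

1, 7

t_1 and t_4 share exactly the 2 values {3, 4}; by pigeonhole those values go to them, so strike 3, 4 from t_6, t_7.
The 2 variables t_3 and t_5 are confined to {1, 7}, which locks those values in; drop them from t_2, t_6, t_7.
t_7's domain is down to {6}, so t_7 = 6. So t_6 can't be 6.
t_6 must be 2 (only option left).
No further eliminations apply; t_3 can still be any of 1, 7.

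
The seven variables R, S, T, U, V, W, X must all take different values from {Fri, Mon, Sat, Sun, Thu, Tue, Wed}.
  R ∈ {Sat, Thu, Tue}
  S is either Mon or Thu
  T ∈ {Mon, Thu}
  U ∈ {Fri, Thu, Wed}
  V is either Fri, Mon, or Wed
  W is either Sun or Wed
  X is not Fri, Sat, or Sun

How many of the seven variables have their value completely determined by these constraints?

The 7 variables draw from only 7 values {Fri, Mon, Sat, Sun, Thu, Tue, Wed}, so each is used; only R can be Sat, hence R = Sat.
The 6 still-open variables together cover exactly {Fri, Mon, Sun, Thu, Tue, Wed} — 6 values for 6 variables — and Sun appears only in W's list, so W = Sun.
The 5 still-open variables draw from only 5 values {Fri, Mon, Thu, Tue, Wed}, so each is used; only X can be Tue, hence X = Tue.
The 2 variables S and T are confined to {Mon, Thu}, which locks those values in; drop them from U, V.
Determined: R=Sat, W=Sun, X=Tue. The other variables each still have more than one consistent value. That makes 3.

3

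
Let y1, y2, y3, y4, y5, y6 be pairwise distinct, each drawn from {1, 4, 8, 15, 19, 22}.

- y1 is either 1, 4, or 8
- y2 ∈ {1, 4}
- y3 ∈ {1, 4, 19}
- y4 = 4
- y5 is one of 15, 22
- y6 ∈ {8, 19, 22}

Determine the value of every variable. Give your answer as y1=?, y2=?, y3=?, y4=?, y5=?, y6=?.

y4's domain is down to {4}, so y4 = 4. Strike 4 from y1, y2, y3.
y2 must be 1 (only option left). Remove 1 from y1, y3.
y3 must be 19 (only option left). Strike 19 from y6.
y1 must be 8 (only option left). So y6 can't be 8.
y6's domain is down to {22}, so y6 = 22. So y5 can't be 22.
y5's domain is down to {15}, so y5 = 15.

y1=8, y2=1, y3=19, y4=4, y5=15, y6=22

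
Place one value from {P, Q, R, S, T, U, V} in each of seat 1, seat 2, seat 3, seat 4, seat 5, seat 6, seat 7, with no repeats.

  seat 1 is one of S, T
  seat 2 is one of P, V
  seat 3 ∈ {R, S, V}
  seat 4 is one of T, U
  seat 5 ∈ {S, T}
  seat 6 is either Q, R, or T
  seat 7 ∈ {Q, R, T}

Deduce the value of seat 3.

The 7 variables together cover exactly {P, Q, R, S, T, U, V} — 7 values for 7 variables — and P appears only in seat 2's list, so seat 2 = P.
The 6 still-open variables draw from only 6 values {Q, R, S, T, U, V}, so each is used; only seat 4 can be U, hence seat 4 = U.
The 5 still-open variables draw from only 5 values {Q, R, S, T, V}, so each is used; only seat 3 can be V, hence seat 3 = V.

V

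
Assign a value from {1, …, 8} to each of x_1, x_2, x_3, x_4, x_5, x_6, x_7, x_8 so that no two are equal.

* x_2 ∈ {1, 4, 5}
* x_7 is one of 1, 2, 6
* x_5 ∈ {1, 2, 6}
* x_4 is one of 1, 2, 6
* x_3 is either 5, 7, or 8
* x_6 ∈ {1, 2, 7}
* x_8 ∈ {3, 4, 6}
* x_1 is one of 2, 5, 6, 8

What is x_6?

The 8 variables draw from only 8 values {1, 2, 3, 4, 5, 6, 7, 8}, so each is used; only x_8 can be 3, hence x_8 = 3.
The 7 still-open variables draw from only 7 values {1, 2, 4, 5, 6, 7, 8}, so each is used; only x_2 can be 4, hence x_2 = 4.
x_4, x_5, x_7 share exactly the 3 values {1, 2, 6}; by pigeonhole those values go to them, so strike 1, 2, 6 from x_1, x_6.
So x_6 = 7.

7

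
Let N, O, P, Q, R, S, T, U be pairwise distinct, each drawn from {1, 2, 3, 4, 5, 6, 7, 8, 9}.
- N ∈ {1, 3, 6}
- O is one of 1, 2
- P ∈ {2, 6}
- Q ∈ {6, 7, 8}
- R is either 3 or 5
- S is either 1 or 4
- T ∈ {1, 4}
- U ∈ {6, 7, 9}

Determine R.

S and T between them cover only {1, 4} — a naked pair. Remove those values from N, O.
That leaves O = 2. Remove 2 from P.
P has just one choice, so P = 6. Strike 6 from N, Q, U.
N must be 3 (only option left). Eliminate 3 elsewhere: R.
So R = 5.

5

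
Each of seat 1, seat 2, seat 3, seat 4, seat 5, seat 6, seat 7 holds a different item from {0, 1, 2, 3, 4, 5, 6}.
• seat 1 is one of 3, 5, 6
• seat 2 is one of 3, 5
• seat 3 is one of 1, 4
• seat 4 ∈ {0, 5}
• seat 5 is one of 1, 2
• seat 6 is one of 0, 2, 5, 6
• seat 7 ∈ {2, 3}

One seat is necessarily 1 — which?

seat 5

The 7 variables together cover exactly {0, 1, 2, 3, 4, 5, 6} — 7 values for 7 variables — and 4 appears only in seat 3's list, so seat 3 = 4.
The 6 still-open variables draw from only 6 values {0, 1, 2, 3, 5, 6}, so each is used; only seat 5 can be 1, hence seat 5 = 1.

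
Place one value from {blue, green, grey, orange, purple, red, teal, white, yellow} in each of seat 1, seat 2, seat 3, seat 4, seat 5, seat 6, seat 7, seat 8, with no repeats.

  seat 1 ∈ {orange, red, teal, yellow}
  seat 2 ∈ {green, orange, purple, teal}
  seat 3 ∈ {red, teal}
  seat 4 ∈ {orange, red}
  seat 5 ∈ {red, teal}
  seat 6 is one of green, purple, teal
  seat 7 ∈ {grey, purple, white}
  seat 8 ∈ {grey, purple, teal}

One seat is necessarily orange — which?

seat 4

The 8 variables draw from only 8 values {green, grey, orange, purple, red, teal, white, yellow}, so each is used; only seat 7 can be white, hence seat 7 = white.
Among the 7 still-open variables, grey fits only seat 8 (and all 7 values in {green, grey, orange, purple, red, teal, yellow} must be used), so seat 8 = grey.
Among the 6 still-open variables, yellow fits only seat 1 (and all 6 values in {green, orange, purple, red, teal, yellow} must be used), so seat 1 = yellow.
The 2 variables seat 3 and seat 5 are confined to {red, teal}, which locks those values in; drop them from seat 2, seat 4, seat 6.
So orange goes to seat 4.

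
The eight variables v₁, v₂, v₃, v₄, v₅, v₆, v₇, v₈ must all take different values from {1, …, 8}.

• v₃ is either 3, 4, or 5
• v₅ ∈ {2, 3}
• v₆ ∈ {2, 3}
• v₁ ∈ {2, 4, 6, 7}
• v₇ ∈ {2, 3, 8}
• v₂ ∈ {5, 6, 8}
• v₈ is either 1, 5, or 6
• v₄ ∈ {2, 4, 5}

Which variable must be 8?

Among the 8 variables, 1 fits only v₈ (and all 8 values in {1, 2, 3, 4, 5, 6, 7, 8} must be used), so v₈ = 1.
The 7 still-open variables together cover exactly {2, 3, 4, 5, 6, 7, 8} — 7 values for 7 variables — and 7 appears only in v₁'s list, so v₁ = 7.
Among the 6 still-open variables, 6 fits only v₂ (and all 6 values in {2, 3, 4, 5, 6, 8} must be used), so v₂ = 6.
The 5 still-open variables together cover exactly {2, 3, 4, 5, 8} — 5 values for 5 variables — and 8 appears only in v₇'s list, so v₇ = 8.

v₇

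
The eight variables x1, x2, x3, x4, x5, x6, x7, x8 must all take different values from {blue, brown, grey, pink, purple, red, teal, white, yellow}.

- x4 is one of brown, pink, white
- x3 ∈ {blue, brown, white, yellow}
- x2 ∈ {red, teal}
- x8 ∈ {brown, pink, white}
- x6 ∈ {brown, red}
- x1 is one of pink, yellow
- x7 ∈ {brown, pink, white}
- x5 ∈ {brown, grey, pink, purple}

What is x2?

teal

x4, x7, x8 between them cover only {brown, pink, white} — a naked triple. Remove those values from x1, x3, x5, x6.
x1's domain is down to {yellow}, so x1 = yellow. So x3 can't be yellow.
That leaves x3 = blue.
x6 has just one choice, so x6 = red. Remove red from x2.
So x2 = teal.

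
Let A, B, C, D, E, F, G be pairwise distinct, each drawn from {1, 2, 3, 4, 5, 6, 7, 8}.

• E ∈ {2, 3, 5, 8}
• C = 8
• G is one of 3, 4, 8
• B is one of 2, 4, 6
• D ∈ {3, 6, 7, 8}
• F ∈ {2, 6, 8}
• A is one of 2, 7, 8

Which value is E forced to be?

C must be 8 (only option left). Remove 8 from A, D, E, F, G.
The 6 still-open variables together cover exactly {2, 3, 4, 5, 6, 7} — 6 values for 6 variables — and 5 appears only in E's list, so E = 5.

5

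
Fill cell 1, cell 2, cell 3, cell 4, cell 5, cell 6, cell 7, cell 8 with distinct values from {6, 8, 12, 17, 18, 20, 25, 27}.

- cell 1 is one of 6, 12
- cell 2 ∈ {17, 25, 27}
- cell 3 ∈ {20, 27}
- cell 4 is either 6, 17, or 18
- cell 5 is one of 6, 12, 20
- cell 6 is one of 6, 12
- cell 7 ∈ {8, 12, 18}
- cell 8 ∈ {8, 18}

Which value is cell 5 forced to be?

20

The 8 variables draw from only 8 values {6, 8, 12, 17, 18, 20, 25, 27}, so each is used; only cell 2 can be 25, hence cell 2 = 25.
Among the 7 still-open variables, 17 fits only cell 4 (and all 7 values in {6, 8, 12, 17, 18, 20, 27} must be used), so cell 4 = 17.
Among the 6 still-open variables, 27 fits only cell 3 (and all 6 values in {6, 8, 12, 18, 20, 27} must be used), so cell 3 = 27.
The 5 still-open variables together cover exactly {6, 8, 12, 18, 20} — 5 values for 5 variables — and 20 appears only in cell 5's list, so cell 5 = 20.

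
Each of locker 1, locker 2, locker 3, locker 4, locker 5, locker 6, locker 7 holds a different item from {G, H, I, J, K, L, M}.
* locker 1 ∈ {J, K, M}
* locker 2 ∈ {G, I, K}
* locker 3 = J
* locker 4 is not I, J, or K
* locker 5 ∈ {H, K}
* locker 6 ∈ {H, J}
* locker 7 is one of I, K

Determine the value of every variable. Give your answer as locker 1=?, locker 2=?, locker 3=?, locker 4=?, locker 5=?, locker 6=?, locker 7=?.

locker 1=M, locker 2=G, locker 3=J, locker 4=L, locker 5=K, locker 6=H, locker 7=I

locker 3 has just one choice, so locker 3 = J. Strike J from locker 1, locker 6.
locker 6 must be H (only option left). Strike H from locker 4, locker 5.
locker 5's domain is down to {K}, so locker 5 = K. Strike K from locker 1, locker 2, locker 7.
locker 7 must be I (only option left). Eliminate I elsewhere: locker 2.
locker 1 has just one choice, so locker 1 = M. So locker 4 can't be M.
locker 2's domain is down to {G}, so locker 2 = G. Remove G from locker 4.
locker 4's domain is down to {L}, so locker 4 = L.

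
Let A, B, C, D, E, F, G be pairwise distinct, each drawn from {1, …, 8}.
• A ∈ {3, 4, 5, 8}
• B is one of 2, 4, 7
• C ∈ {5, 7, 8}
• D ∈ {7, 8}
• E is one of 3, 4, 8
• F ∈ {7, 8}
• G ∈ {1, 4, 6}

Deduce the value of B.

2

D and F share exactly the 2 values {7, 8}; by pigeonhole those values go to them, so strike 7, 8 from A, B, C, E.
C's domain is down to {5}, so C = 5. Eliminate 5 elsewhere: A.
The 2 variables A and E are confined to {3, 4}, which locks those values in; drop them from B, G.
So B = 2.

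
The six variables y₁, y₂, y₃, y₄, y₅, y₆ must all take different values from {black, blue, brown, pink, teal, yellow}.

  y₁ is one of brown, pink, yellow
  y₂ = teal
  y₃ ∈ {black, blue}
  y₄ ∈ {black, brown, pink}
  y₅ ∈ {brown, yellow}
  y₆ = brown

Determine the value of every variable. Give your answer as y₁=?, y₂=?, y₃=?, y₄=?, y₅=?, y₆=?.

y₁=pink, y₂=teal, y₃=blue, y₄=black, y₅=yellow, y₆=brown

y₂ has just one choice, so y₂ = teal.
y₆ must be brown (only option left). Strike brown from y₁, y₄, y₅.
y₅ must be yellow (only option left). Eliminate yellow elsewhere: y₁.
y₁'s domain is down to {pink}, so y₁ = pink. Eliminate pink elsewhere: y₄.
y₄'s domain is down to {black}, so y₄ = black. So y₃ can't be black.
y₃ must be blue (only option left).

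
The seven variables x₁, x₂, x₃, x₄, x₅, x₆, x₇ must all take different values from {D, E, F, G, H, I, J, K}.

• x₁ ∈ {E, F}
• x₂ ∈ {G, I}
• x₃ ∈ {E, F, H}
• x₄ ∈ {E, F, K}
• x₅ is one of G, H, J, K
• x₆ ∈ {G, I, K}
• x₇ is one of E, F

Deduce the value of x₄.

The 7 variables draw from only 7 values {E, F, G, H, I, J, K}, so each is used; only x₅ can be J, hence x₅ = J.
The 6 still-open variables together cover exactly {E, F, G, H, I, K} — 6 values for 6 variables — and H appears only in x₃'s list, so x₃ = H.
x₁ and x₇ between them cover only {E, F} — a naked pair. Remove those values from x₄.
So x₄ = K.

K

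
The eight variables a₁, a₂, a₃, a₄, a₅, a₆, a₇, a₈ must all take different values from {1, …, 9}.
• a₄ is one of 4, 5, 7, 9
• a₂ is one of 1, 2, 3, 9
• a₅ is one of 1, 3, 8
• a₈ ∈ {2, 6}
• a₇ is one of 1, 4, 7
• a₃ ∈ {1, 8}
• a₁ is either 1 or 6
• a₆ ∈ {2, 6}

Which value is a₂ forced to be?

a₆ and a₈ between them cover only {2, 6} — a naked pair. Remove those values from a₁, a₂.
a₁ has just one choice, so a₁ = 1. Strike 1 from a₂, a₃, a₅, a₇.
a₃ must be 8 (only option left). Eliminate 8 elsewhere: a₅.
a₅'s domain is down to {3}, so a₅ = 3. Strike 3 from a₂.
So a₂ = 9.

9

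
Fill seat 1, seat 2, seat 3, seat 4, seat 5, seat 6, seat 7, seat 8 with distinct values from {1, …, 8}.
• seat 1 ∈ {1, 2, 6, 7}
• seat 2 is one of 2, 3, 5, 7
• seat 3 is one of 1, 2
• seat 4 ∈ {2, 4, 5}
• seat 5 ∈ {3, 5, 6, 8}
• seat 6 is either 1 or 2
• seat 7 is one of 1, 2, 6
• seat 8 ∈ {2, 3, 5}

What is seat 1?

The 8 variables draw from only 8 values {1, 2, 3, 4, 5, 6, 7, 8}, so each is used; only seat 4 can be 4, hence seat 4 = 4.
The 7 still-open variables together cover exactly {1, 2, 3, 5, 6, 7, 8} — 7 values for 7 variables — and 8 appears only in seat 5's list, so seat 5 = 8.
The 2 variables seat 3 and seat 6 are confined to {1, 2}, which locks those values in; drop them from seat 1, seat 2, seat 7, seat 8.
That leaves seat 7 = 6. Eliminate 6 elsewhere: seat 1.
So seat 1 = 7.

7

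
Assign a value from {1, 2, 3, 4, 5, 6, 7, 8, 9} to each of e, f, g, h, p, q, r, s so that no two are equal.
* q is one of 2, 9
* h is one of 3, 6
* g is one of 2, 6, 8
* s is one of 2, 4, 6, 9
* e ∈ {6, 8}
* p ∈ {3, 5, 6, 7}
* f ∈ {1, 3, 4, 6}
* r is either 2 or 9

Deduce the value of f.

The 2 variables q and r are confined to {2, 9}, which locks those values in; drop them from g, s.
e and g between them cover only {6, 8} — a naked pair. Remove those values from f, h, p, s.
h must be 3 (only option left). So f, p can't be 3.
That leaves s = 4. So f can't be 4.
So f = 1.

1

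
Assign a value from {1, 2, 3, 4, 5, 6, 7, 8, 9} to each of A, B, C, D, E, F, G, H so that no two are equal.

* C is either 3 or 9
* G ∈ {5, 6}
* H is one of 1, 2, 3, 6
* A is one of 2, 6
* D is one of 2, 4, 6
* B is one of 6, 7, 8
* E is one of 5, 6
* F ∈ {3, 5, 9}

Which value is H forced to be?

1

E and G share exactly the 2 values {5, 6}; by pigeonhole those values go to them, so strike 5, 6 from A, B, D, F, H.
A must be 2 (only option left). Remove 2 from D, H.
That leaves D = 4.
The 2 variables C and F are confined to {3, 9}, which locks those values in; drop them from H.
So H = 1.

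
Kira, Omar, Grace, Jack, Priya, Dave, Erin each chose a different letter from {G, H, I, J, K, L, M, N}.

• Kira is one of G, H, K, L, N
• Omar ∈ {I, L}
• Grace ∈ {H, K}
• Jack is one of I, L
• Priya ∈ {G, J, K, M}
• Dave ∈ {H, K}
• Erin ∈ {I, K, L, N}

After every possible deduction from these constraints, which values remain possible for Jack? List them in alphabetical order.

Omar and Jack between them cover only {I, L} — a naked pair. Remove those values from Kira, Erin.
Grace and Dave share exactly the 2 values {H, K}; by pigeonhole those values go to them, so strike H, K from Kira, Priya, Erin.
Erin's domain is down to {N}, so Erin = N. Remove N from Kira.
That leaves Kira = G. Eliminate G elsewhere: Priya.
No further eliminations apply; Jack can still be any of I, L.

I, L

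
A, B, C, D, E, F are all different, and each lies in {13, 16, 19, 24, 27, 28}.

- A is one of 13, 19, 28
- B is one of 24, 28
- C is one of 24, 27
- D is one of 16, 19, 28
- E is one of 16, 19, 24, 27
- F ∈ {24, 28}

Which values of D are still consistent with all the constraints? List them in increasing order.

Among the 6 variables, 13 fits only A (and all 6 values in {13, 16, 19, 24, 27, 28} must be used), so A = 13.
B and F between them cover only {24, 28} — a naked pair. Remove those values from C, D, E.
C has just one choice, so C = 27. So E can't be 27.
No further eliminations apply; D can still be any of 16, 19.

16, 19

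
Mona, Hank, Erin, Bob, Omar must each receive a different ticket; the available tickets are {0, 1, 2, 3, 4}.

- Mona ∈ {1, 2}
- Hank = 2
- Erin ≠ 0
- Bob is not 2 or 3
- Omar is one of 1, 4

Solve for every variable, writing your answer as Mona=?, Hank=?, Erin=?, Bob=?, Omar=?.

Mona=1, Hank=2, Erin=3, Bob=0, Omar=4

Hank must be 2 (only option left). Strike 2 from Mona, Erin.
Mona's domain is down to {1}, so Mona = 1. Strike 1 from Erin, Bob, Omar.
Omar has just one choice, so Omar = 4. Eliminate 4 elsewhere: Erin, Bob.
That leaves Erin = 3.
Bob's domain is down to {0}, so Bob = 0.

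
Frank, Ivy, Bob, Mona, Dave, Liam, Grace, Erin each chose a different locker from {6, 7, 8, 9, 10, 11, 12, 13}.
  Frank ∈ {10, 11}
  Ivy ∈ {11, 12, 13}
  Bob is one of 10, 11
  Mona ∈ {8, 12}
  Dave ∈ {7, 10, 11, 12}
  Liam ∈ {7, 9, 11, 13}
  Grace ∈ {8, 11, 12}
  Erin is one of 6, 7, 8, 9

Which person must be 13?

The 8 variables together cover exactly {6, 7, 8, 9, 10, 11, 12, 13} — 8 values for 8 variables — and 6 appears only in Erin's list, so Erin = 6.
The 7 still-open variables together cover exactly {7, 8, 9, 10, 11, 12, 13} — 7 values for 7 variables — and 9 appears only in Liam's list, so Liam = 9.
The 6 still-open variables draw from only 6 values {7, 8, 10, 11, 12, 13}, so each is used; only Dave can be 7, hence Dave = 7.
Among the 5 still-open variables, 13 fits only Ivy (and all 5 values in {8, 10, 11, 12, 13} must be used), so Ivy = 13.

Ivy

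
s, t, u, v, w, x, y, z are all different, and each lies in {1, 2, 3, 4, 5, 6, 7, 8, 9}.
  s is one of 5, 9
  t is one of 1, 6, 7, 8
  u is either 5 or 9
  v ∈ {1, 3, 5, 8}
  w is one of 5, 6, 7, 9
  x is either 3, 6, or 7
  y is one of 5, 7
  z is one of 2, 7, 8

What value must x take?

Among the 8 variables, 2 fits only z (and all 8 values in {1, 2, 3, 5, 6, 7, 8, 9} must be used), so z = 2.
s and u share exactly the 2 values {5, 9}; by pigeonhole those values go to them, so strike 5, 9 from v, w, y.
That leaves y = 7. So t, w, x can't be 7.
w has just one choice, so w = 6. Strike 6 from t, x.
So x = 3.

3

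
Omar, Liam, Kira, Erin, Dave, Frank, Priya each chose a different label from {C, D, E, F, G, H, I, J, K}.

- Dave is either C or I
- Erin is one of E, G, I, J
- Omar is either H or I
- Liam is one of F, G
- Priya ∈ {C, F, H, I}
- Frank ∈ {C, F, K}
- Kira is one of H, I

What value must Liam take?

G

Omar and Kira share exactly the 2 values {H, I}; by pigeonhole those values go to them, so strike H, I from Erin, Dave, Priya.
Dave has just one choice, so Dave = C. So Frank, Priya can't be C.
Priya must be F (only option left). Remove F from Liam, Frank.
So Liam = G.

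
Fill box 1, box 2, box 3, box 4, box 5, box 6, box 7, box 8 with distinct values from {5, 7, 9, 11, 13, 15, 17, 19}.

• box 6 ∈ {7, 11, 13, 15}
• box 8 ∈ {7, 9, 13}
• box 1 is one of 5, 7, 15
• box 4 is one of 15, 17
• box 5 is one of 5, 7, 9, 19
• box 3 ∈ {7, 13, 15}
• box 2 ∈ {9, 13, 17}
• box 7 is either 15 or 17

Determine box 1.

5

Among the 8 variables, 11 fits only box 6 (and all 8 values in {5, 7, 9, 11, 13, 15, 17, 19} must be used), so box 6 = 11.
The 7 still-open variables draw from only 7 values {5, 7, 9, 13, 15, 17, 19}, so each is used; only box 5 can be 19, hence box 5 = 19.
The 6 still-open variables draw from only 6 values {5, 7, 9, 13, 15, 17}, so each is used; only box 1 can be 5, hence box 1 = 5.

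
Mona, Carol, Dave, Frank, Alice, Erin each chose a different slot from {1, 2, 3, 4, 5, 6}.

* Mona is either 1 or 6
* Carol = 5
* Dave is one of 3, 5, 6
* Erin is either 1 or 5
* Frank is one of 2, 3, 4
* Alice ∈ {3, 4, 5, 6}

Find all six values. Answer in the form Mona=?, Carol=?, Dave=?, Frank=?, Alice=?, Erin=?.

Carol must be 5 (only option left). Remove 5 from Dave, Alice, Erin.
Erin's domain is down to {1}, so Erin = 1. So Mona can't be 1.
Mona's domain is down to {6}, so Mona = 6. Strike 6 from Dave, Alice.
That leaves Dave = 3. Strike 3 from Frank, Alice.
Alice must be 4 (only option left). Eliminate 4 elsewhere: Frank.
Frank's domain is down to {2}, so Frank = 2.

Mona=6, Carol=5, Dave=3, Frank=2, Alice=4, Erin=1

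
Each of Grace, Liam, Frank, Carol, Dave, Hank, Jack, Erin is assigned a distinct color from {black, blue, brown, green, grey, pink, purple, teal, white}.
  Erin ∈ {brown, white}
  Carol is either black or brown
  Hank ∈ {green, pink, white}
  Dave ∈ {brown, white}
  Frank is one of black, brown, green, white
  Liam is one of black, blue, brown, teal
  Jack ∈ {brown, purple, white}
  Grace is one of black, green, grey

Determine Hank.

The 2 variables Dave and Erin are confined to {brown, white}, which locks those values in; drop them from Liam, Frank, Carol, Hank, Jack.
Carol's domain is down to {black}, so Carol = black. Eliminate black elsewhere: Grace, Liam, Frank.
Jack must be purple (only option left).
Frank's domain is down to {green}, so Frank = green. So Grace, Hank can't be green.
So Hank = pink.

pink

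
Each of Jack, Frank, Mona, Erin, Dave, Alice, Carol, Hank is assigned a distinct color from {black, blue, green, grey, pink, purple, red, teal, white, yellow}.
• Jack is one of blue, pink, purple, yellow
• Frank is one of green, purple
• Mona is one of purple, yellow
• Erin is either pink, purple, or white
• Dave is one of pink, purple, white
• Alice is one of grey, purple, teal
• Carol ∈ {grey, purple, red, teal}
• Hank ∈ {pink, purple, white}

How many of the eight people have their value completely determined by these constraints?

3

Erin, Dave, Hank between them cover only {pink, purple, white} — a naked triple. Remove those values from Jack, Frank, Mona, Alice, Carol.
Frank has just one choice, so Frank = green.
That leaves Mona = yellow. So Jack can't be yellow.
Jack has just one choice, so Jack = blue.
Determined: Jack=blue, Frank=green, Mona=yellow. The other people each still have more than one consistent value. That makes 3.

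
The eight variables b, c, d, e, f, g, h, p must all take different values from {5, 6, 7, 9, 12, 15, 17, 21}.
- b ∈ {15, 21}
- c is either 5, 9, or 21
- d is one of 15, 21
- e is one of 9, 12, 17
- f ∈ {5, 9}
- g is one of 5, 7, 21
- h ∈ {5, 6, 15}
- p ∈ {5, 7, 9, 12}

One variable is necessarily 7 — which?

g

The 8 variables draw from only 8 values {5, 6, 7, 9, 12, 15, 17, 21}, so each is used; only h can be 6, hence h = 6.
Among the 7 still-open variables, 17 fits only e (and all 7 values in {5, 7, 9, 12, 15, 17, 21} must be used), so e = 17.
The 6 still-open variables together cover exactly {5, 7, 9, 12, 15, 21} — 6 values for 6 variables — and 12 appears only in p's list, so p = 12.
The 5 still-open variables together cover exactly {5, 7, 9, 15, 21} — 5 values for 5 variables — and 7 appears only in g's list, so g = 7.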